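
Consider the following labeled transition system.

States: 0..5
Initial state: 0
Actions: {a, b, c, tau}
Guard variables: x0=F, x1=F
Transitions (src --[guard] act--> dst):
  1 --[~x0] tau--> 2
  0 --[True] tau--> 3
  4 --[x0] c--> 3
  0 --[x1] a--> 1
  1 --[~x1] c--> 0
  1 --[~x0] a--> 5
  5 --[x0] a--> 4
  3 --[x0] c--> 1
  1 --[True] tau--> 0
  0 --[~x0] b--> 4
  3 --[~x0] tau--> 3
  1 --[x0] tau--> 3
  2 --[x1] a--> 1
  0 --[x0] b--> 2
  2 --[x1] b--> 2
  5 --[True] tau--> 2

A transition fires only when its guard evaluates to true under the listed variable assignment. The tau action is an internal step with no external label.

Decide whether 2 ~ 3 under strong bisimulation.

Answer: NOT BISIMILAR

Trace:
Bisimulation quotient by refinement:
  round 0: {{0,1,2,3,4,5}}
  round 1: {{0},{1},{2,4},{3,5}}
  round 2: {{0},{1},{2,4},{3},{5}}
5 equivalence class(es) (converged in 3)
class of 2: {2,4}; class of 3: {3}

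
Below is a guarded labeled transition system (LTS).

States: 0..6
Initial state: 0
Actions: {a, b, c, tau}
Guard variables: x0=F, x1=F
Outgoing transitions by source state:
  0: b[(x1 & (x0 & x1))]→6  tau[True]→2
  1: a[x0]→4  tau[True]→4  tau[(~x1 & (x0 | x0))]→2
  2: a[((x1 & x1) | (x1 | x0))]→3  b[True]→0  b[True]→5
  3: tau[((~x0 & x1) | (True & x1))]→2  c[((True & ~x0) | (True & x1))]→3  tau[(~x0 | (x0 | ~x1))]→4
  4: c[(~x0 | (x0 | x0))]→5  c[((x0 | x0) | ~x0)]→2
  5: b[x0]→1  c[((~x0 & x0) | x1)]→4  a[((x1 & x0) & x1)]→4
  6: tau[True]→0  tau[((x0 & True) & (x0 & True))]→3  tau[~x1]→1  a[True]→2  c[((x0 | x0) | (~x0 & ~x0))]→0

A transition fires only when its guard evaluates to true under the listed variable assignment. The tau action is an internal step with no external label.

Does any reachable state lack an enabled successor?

Answer: DEADLOCK at state 5

Working:
R = {0,2,5}
  0: tau→2  [1 exit(s)]
  2: b→0  b→5  [2 exit(s)]
  5: ∅  [deadlock]
trace reaching 5: tau·b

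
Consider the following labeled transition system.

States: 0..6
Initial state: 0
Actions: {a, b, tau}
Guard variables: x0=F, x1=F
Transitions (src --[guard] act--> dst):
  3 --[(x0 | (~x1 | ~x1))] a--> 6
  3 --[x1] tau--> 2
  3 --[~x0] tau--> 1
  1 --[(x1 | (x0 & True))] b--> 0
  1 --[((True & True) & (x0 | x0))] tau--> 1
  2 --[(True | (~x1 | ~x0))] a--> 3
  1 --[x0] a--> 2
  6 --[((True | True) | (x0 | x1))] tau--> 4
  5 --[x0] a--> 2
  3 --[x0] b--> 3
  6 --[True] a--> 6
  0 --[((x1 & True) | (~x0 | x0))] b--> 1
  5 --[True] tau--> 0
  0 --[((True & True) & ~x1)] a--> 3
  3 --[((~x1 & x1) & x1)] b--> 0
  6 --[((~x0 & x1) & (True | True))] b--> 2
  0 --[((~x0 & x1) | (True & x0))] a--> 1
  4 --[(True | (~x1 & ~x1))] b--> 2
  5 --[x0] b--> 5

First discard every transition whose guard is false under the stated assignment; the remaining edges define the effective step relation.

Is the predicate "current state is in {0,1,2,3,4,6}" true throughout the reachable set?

Answer: INVARIANT HOLDS

Analysis:
Inv-set: {0,1,2,3,4,6}
Reach set: {0,1,2,3,4,6}
  0: safe
  1: safe
  2: safe
  3: safe
  4: safe
  6: safe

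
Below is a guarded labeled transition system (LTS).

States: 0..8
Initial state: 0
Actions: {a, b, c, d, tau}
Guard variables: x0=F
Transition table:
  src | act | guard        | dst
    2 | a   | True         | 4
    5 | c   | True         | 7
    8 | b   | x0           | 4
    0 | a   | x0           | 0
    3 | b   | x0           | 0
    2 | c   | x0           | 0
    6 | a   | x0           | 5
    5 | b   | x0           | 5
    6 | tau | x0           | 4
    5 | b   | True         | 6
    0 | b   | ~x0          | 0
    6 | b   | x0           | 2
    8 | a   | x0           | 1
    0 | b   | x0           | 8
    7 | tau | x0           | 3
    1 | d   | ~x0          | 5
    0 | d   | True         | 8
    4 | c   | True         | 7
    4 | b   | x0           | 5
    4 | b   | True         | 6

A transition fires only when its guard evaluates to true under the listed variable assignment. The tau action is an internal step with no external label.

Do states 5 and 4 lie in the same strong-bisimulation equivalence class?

Answer: BISIMILAR

Analysis:
Refine partition for ~:
  round 0: {{0,1,2,3,4,5,6,7,8}}
  round 1: {{0},{1},{2},{3,6,7,8},{4,5}}
Fixed point at round 2; 5 class(es).
5∈{4,5}, 4∈{4,5}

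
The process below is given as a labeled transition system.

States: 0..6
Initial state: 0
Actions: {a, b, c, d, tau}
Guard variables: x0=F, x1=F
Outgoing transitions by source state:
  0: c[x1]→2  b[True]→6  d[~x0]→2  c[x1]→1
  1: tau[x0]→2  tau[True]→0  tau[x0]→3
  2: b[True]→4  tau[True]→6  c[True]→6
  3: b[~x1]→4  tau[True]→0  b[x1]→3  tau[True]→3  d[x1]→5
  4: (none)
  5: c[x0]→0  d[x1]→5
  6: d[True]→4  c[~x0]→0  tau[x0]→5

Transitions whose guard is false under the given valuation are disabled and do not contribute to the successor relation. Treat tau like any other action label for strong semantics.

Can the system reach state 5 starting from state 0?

11 transition(s) survive guard evaluation.
Layer 0: {0}
Layer 1: {2,6}  cumulative {0,2,6}
Layer 2: {4}  cumulative {0,2,4,6}
Reach set: {0,2,4,6}

Answer: UNREACHABLE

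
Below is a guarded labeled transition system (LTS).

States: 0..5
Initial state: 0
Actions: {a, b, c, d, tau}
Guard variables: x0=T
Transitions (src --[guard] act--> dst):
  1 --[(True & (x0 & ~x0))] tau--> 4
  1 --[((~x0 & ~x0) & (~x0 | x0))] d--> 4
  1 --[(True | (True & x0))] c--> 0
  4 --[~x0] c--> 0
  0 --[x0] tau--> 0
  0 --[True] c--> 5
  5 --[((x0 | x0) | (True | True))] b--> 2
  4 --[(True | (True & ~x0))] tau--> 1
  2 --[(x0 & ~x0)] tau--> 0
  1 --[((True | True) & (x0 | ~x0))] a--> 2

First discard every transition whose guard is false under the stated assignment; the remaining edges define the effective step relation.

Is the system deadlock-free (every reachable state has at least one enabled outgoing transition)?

Answer: DEADLOCK at state 2

Analysis:
Reach set: {0,2,5}
  0: c→5  tau→0  [2 exit(s)]
  2: ∅  [deadlock]
  5: b→2  [1 exit(s)]
Path to 2: c·b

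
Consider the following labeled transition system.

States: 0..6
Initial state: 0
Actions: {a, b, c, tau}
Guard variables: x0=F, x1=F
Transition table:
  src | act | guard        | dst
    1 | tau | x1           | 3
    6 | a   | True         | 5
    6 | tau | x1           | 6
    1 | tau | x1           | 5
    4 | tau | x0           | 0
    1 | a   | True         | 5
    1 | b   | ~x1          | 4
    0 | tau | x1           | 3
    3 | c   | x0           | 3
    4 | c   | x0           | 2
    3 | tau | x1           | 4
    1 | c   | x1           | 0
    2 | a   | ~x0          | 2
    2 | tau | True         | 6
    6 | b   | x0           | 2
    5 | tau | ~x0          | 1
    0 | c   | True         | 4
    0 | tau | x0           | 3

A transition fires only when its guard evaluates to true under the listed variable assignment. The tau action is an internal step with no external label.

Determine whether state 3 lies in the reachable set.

7 transition(s) survive guard evaluation.
Layer 0: {0}
Layer 1: {4}  cumulative {0,4}
Reachable = {0,4}

Answer: UNREACHABLE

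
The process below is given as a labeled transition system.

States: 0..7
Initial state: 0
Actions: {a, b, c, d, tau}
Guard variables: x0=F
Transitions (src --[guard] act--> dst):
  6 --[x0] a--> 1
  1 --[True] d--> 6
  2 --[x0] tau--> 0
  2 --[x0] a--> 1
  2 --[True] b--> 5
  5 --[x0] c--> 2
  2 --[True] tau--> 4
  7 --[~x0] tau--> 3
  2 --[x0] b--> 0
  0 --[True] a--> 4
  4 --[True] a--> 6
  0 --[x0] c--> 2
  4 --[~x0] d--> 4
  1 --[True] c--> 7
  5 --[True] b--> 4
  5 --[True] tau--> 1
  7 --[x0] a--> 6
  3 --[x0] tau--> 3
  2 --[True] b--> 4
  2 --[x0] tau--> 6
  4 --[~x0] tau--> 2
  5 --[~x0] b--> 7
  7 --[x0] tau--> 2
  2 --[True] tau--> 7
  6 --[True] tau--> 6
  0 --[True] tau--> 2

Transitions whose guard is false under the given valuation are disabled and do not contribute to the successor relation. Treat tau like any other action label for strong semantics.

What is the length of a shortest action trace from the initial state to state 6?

Answer: 2

Trace:
Layered search for 6:
  depth 0: {0}
  depth 1: {2,4}
  depth 2: {5,6,7}
depth(6)=2, e.g. a·a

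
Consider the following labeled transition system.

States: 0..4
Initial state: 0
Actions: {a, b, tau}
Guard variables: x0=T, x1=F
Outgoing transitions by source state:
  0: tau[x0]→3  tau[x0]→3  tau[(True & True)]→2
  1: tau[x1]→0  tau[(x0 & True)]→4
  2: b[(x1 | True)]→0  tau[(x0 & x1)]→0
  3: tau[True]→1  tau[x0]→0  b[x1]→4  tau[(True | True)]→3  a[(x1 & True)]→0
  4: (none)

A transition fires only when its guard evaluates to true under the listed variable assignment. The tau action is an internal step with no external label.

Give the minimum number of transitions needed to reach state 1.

Breadth-first toward 1:
  Layer 0: {0}
  Layer 1: {2,3}
  Layer 2: {1}
first hit 1 at d=2 via tau·tau

Answer: 2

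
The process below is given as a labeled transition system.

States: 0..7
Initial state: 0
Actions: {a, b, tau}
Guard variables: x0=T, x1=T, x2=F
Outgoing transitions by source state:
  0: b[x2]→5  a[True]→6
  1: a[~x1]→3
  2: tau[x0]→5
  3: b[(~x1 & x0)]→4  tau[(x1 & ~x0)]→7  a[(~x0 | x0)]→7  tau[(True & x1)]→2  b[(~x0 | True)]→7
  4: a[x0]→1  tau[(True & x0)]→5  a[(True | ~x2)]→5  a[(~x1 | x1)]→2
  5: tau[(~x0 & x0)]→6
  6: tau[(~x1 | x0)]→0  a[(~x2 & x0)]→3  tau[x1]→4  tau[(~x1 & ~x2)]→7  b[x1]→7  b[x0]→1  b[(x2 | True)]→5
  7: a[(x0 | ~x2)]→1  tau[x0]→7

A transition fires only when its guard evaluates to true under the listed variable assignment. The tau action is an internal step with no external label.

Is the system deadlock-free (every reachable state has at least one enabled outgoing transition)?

Answer: DEADLOCK at state 1

Analysis:
Reach set: {0,1,2,3,4,5,6,7}
  0: a→6  [1 exit(s)]
  1: ∅  [deadlock]
  2: tau→5  [1 exit(s)]
  3: a→7  b→7  tau→2  [3 exit(s)]
  4: a→1  a→2  a→5  tau→5  [4 exit(s)]
  5: ∅  [deadlock]
  6: a→3  b→1  b→5  b→7  tau→0  tau→4  [6 exit(s)]
  7: a→1  tau→7  [2 exit(s)]
trace reaching 1: a·b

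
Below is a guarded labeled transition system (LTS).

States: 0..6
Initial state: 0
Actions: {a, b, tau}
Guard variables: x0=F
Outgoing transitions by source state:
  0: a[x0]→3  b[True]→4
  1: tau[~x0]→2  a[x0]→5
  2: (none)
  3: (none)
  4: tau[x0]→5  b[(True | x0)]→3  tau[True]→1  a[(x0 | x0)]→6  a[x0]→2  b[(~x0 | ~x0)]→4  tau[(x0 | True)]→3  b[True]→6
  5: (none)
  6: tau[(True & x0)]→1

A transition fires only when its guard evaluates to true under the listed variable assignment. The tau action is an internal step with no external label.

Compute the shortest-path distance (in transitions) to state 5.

Breadth-first toward 5:
  L0 = {0}
  L1 = {4}
  L2 = {1,3,6}
  L3 = {2}
5 never appears.

Answer: UNREACHABLE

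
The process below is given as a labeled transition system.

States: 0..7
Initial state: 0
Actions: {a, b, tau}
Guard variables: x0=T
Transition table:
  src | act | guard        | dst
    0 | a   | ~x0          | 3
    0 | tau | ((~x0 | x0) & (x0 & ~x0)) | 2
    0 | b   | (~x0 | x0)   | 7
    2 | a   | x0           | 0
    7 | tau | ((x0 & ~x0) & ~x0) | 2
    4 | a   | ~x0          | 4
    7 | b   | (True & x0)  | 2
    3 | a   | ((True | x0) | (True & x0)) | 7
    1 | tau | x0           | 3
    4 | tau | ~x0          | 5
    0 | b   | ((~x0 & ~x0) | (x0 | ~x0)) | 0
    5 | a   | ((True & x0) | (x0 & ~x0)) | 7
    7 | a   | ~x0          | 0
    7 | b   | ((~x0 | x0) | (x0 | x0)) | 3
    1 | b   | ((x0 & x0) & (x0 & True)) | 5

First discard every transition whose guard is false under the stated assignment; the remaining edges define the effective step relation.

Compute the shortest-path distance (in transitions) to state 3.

BFS to 3:
  L0 = {0}
  L1 = {7}
  L2 = {2,3}
depth(3)=2, e.g. b·b

Answer: 2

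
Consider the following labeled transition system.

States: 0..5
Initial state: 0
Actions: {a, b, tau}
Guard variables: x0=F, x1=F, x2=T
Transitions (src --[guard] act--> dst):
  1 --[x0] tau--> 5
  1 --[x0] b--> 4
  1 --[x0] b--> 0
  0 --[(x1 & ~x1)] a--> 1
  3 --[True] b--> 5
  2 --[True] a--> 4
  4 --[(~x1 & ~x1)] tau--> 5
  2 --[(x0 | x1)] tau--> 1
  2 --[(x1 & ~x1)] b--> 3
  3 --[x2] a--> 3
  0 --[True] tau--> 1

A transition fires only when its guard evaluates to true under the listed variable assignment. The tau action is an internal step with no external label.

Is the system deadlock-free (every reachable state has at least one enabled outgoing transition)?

R = {0,1}
  0: tau→1  [1 exit(s)]
  1: ∅  [deadlock]
trace reaching 1: tau

Answer: DEADLOCK at state 1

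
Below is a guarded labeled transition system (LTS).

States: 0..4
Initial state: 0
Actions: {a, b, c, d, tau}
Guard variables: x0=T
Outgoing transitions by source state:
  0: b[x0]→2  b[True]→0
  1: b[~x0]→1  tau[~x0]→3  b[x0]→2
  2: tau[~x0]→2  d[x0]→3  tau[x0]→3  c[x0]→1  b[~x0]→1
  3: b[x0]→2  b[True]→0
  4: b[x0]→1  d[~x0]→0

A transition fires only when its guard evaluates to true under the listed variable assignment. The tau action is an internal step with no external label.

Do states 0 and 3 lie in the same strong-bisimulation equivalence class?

Compute ~ classes (split until stable):
  P[0] = {{0,1,2,3,4}}
  P[1] = {{0,1,3,4},{2}}
  P[2] = {{0,3},{1},{2},{4}}
Fixed point at round 3; 4 class(es).
[0]={0,3}  [3]={0,3}

Answer: BISIMILAR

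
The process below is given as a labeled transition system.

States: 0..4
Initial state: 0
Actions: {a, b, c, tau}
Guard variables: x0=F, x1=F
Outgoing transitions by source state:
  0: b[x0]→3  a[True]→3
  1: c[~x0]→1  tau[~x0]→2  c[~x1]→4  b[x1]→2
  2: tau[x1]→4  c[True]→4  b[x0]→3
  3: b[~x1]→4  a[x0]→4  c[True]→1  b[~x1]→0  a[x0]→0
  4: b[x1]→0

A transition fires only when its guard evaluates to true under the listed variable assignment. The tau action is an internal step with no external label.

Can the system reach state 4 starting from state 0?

Answer: REACHABLE

Working:
8 transition(s) survive guard evaluation.
depth 0: {0}
depth 1: {3}  total {0,3}
depth 2: {1,4}  total {0,1,3,4}
depth 3: {2}  total {0,1,2,3,4}
R = {0,1,2,3,4}
trace reaching 4: a·b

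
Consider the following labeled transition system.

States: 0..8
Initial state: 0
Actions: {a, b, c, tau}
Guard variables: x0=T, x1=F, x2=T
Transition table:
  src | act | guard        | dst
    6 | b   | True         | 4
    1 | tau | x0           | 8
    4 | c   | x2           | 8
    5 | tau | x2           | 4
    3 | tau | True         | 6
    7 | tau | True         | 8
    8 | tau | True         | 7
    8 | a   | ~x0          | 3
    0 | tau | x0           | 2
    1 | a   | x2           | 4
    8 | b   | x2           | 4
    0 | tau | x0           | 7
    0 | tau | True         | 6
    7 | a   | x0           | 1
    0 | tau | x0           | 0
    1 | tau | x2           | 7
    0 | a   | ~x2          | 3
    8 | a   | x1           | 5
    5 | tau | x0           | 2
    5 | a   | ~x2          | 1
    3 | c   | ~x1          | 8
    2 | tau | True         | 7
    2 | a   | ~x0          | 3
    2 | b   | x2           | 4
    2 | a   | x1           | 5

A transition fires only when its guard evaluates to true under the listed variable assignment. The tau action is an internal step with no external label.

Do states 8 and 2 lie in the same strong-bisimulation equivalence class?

Answer: BISIMILAR

Trace:
Refine partition for ~:
  P[0] = {{0,1,2,3,4,5,6,7,8}}
  P[1] = {{0,5},{1,7},{2,8},{3},{4},{6}}
  P[2] = {{0},{1},{2,8},{3},{4},{5},{6},{7}}
stable after 3 split(s): 8 block(s)
8∈{2,8}, 2∈{2,8}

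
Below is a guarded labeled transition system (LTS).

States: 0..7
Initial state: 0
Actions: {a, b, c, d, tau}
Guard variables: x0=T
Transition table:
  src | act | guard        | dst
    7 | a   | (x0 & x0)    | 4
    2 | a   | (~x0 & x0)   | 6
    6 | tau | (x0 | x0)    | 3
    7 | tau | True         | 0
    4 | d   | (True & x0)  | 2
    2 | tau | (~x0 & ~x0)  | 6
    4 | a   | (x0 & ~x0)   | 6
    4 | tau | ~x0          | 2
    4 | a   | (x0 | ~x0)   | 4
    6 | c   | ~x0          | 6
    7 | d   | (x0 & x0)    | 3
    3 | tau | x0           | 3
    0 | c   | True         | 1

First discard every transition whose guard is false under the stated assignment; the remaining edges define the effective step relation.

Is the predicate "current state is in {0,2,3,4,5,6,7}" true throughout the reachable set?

Answer: INVARIANT VIOLATED at state 1

Analysis:
Allowed set {0,2,3,4,5,6,7}
Reach set: {0,1}
  0: ok
  1: outside
counterexample path to 1: c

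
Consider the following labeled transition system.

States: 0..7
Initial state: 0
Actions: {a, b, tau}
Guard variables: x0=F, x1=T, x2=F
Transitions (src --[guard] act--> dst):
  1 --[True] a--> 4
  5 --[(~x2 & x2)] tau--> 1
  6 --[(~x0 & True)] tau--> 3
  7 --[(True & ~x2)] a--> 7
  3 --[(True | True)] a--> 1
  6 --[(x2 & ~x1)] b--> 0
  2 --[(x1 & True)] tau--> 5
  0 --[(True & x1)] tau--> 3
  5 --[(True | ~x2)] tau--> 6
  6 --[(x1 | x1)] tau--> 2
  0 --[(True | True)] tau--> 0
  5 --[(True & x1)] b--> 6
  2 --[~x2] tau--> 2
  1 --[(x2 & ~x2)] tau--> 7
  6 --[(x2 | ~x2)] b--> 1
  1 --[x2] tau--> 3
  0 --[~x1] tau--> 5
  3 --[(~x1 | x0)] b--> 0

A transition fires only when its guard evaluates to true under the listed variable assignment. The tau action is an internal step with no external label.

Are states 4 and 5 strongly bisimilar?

Answer: NOT BISIMILAR

Trace:
Compute ~ classes (split until stable):
  π0 = {{0,1,2,3,4,5,6,7}}
  π1 = {{0,2},{1,3,7},{4},{5,6}}
  π2 = {{0},{1},{2},{3,7},{4},{5},{6}}
  π3 = {{0},{1},{2},{3},{4},{5},{6},{7}}
stable after 4 split(s): 8 block(s)
[4]={4}  [5]={5}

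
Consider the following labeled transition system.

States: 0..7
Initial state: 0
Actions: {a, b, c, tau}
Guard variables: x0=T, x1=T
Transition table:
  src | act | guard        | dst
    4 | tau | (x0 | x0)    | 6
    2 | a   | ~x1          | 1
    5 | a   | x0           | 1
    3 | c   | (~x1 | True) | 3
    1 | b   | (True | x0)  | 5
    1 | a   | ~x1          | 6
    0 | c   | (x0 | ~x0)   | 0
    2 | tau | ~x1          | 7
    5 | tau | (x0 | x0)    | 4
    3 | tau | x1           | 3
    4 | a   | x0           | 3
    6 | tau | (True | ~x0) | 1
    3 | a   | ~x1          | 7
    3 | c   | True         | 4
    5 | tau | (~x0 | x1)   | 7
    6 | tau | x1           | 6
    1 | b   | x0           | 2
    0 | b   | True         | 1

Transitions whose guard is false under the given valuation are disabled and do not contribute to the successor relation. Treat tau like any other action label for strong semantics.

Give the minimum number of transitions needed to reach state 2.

Answer: 2

Working:
BFS to 2:
  L0 = {0}
  L1 = {1}
  L2 = {2,5}
2 enters at depth 2; path b·b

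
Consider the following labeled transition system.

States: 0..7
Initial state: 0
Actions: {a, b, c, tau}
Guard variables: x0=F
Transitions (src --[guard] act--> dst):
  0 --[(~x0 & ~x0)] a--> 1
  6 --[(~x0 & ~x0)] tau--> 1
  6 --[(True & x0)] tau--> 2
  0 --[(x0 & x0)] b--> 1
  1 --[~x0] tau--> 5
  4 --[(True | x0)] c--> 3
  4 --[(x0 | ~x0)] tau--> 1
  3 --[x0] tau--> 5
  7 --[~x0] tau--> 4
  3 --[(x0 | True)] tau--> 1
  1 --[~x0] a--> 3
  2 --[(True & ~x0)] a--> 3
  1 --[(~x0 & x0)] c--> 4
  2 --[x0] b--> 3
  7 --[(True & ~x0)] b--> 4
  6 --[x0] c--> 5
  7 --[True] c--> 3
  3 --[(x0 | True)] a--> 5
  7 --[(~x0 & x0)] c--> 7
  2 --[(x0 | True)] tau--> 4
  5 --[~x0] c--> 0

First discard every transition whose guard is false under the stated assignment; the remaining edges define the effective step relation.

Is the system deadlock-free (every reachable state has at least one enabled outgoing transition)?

Answer: DEADLOCK-FREE

Analysis:
R = {0,1,3,5}
  0: a→1  [1 exit(s)]
  1: a→3  tau→5  [2 exit(s)]
  3: a→5  tau→1  [2 exit(s)]
  5: c→0  [1 exit(s)]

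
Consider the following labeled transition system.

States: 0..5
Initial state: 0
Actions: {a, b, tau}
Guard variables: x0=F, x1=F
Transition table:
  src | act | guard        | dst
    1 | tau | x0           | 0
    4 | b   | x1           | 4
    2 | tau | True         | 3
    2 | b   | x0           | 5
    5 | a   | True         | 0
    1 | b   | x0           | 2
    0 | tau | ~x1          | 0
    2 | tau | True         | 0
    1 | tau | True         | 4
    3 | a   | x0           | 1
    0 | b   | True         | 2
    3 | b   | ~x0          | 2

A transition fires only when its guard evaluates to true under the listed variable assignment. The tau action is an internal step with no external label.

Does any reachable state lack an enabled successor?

Answer: DEADLOCK-FREE

Analysis:
Reachable = {0,2,3}
  0: b→2  tau→0  [2 out]
  2: tau→0  tau→3  [2 out]
  3: b→2  [1 out]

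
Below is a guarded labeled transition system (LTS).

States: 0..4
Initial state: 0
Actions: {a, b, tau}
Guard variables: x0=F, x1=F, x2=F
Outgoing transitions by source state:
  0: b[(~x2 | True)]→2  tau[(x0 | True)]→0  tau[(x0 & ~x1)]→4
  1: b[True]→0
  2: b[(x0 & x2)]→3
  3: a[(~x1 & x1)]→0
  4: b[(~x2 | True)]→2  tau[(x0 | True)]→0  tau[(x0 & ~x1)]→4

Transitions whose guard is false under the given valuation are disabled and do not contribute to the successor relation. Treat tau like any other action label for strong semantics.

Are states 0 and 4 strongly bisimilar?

Answer: BISIMILAR

Working:
Bisimulation quotient by refinement:
  π0 = {{0,1,2,3,4}}
  π1 = {{0,4},{1},{2,3}}
3 equivalence class(es) (converged in 2)
0∈{0,4}, 4∈{0,4}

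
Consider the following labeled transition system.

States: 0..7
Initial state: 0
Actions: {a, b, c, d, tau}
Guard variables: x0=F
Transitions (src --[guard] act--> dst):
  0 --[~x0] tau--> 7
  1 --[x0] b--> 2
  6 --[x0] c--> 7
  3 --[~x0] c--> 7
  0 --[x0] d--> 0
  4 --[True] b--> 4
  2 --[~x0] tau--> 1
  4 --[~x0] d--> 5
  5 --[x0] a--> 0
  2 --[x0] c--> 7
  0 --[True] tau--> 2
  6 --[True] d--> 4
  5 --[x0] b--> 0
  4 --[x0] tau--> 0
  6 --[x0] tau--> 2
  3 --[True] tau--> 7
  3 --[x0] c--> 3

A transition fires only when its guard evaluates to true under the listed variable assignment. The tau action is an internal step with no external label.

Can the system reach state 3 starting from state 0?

After dropping false guards: 8 live edges.
L0 = {0}
L1 = {2,7}  total {0,2,7}
L2 = {1}  total {0,1,2,7}
Reachable = {0,1,2,7}

Answer: UNREACHABLE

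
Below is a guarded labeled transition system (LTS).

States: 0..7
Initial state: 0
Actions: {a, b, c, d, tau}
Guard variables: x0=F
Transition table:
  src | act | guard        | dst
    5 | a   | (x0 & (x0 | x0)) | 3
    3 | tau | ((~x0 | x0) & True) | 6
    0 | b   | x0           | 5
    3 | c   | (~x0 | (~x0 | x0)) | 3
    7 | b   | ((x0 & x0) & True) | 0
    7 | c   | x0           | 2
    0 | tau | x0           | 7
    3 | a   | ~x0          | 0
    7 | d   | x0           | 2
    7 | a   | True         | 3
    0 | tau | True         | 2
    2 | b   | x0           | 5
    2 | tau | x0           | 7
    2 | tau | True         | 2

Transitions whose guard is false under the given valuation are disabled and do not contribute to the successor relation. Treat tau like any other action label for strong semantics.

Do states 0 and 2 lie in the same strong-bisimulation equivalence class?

Answer: BISIMILAR

Analysis:
Refine partition for ~:
  P[0] = {{0,1,2,3,4,5,6,7}}
  P[1] = {{0,2},{1,4,5,6},{3},{7}}
Fixed point at round 2; 4 class(es).
0∈{0,2}, 2∈{0,2}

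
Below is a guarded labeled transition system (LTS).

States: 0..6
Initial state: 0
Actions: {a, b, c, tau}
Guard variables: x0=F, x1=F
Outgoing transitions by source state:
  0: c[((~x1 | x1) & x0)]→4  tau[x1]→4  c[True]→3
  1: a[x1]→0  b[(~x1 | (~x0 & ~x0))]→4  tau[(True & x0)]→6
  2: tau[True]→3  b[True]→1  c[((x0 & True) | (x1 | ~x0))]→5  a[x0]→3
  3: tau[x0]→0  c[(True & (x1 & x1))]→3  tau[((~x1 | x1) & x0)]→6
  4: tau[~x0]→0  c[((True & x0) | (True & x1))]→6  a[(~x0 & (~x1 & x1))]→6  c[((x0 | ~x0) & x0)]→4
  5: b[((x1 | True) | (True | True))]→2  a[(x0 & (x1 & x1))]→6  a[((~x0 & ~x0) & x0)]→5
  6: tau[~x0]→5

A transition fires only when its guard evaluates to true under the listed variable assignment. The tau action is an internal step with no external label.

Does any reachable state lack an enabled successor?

Answer: DEADLOCK at state 3

Trace:
Reach set: {0,3}
  0: c→3  [deg 1]
  3: ∅  [no exit]
Path to 3: c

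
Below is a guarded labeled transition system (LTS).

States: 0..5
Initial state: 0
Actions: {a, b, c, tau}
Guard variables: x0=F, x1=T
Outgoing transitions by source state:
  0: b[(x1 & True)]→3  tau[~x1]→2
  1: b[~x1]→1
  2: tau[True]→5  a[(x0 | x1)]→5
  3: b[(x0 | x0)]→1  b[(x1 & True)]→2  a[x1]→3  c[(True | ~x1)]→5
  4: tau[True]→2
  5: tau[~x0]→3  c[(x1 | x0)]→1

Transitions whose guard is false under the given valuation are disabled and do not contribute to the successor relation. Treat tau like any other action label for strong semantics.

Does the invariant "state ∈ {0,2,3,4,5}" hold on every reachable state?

Safe = {0,2,3,4,5}
R = {0,1,2,3,5}
  0: safe
  1: VIOLATES
  2: safe
  3: safe
  5: safe
counterexample path to 1: b·c·c

Answer: INVARIANT VIOLATED at state 1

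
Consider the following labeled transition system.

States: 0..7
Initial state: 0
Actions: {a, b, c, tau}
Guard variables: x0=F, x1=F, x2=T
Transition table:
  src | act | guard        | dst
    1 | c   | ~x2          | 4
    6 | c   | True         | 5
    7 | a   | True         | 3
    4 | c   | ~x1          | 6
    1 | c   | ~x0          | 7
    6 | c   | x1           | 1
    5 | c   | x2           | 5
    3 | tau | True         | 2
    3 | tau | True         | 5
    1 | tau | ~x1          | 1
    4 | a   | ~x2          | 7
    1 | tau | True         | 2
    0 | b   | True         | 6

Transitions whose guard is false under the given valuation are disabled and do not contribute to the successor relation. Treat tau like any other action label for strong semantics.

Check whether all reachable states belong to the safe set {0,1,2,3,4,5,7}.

Answer: INVARIANT VIOLATED at state 6

Working:
Allowed set {0,1,2,3,4,5,7}
Reach set: {0,5,6}
  0: safe
  5: safe
  6: ✗ unsafe
witness against invariant: b → 6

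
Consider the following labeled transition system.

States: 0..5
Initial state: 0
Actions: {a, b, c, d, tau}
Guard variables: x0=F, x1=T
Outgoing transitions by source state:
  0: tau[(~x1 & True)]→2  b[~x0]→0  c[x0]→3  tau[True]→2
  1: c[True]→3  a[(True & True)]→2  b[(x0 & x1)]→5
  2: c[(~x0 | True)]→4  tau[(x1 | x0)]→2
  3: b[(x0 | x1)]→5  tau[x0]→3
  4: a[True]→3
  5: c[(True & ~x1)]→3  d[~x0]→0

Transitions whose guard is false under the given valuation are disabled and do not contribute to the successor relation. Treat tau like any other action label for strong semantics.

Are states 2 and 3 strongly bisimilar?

Compute ~ classes (split until stable):
  P[0] = {{0,1,2,3,4,5}}
  P[1] = {{0},{1},{2},{3},{4},{5}}
Fixed point at round 2; 6 class(es).
[2]={2}  [3]={3}

Answer: NOT BISIMILAR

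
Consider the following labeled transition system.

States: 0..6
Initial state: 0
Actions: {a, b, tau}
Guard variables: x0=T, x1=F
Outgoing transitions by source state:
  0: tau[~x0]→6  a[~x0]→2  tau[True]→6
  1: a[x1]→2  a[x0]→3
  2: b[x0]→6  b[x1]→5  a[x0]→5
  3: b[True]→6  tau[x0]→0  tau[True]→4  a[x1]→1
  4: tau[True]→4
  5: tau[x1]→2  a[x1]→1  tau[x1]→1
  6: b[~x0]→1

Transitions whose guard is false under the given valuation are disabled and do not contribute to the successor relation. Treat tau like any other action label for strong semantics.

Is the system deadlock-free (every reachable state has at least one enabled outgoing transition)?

Reachable = {0,6}
  0: tau→6  [deg 1]
  6: ∅  [deadlock]
Path to 6: tau

Answer: DEADLOCK at state 6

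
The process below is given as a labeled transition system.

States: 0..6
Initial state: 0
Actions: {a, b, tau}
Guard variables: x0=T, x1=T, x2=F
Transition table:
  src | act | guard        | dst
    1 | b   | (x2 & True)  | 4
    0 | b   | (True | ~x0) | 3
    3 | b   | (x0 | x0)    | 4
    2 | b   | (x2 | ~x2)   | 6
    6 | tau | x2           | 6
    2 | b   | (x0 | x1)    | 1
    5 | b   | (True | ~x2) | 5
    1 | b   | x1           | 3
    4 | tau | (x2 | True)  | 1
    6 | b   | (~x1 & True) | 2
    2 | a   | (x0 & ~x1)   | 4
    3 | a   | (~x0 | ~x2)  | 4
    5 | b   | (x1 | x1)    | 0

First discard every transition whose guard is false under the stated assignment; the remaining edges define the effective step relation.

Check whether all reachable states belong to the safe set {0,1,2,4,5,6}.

Safe = {0,1,2,4,5,6}
Reach set: {0,1,3,4}
  0: ✓
  1: ✓
  3: VIOLATES
  4: ✓
reach 3 via b — violates

Answer: INVARIANT VIOLATED at state 3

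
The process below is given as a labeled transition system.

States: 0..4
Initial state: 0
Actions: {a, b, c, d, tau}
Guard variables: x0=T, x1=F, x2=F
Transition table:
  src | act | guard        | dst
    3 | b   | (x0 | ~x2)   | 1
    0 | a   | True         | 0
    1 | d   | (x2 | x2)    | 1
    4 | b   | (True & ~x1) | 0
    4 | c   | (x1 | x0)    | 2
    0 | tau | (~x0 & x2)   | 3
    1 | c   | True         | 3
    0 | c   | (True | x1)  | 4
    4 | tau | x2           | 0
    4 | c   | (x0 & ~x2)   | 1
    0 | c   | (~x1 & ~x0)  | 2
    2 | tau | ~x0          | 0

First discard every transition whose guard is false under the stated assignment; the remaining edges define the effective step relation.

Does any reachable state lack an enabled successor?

R = {0,1,2,3,4}
  0: a→0  c→4  [deg 2]
  1: c→3  [deg 1]
  2: ∅  [STUCK]
  3: b→1  [deg 1]
  4: b→0  c→1  c→2  [deg 3]
trace reaching 2: c·c

Answer: DEADLOCK at state 2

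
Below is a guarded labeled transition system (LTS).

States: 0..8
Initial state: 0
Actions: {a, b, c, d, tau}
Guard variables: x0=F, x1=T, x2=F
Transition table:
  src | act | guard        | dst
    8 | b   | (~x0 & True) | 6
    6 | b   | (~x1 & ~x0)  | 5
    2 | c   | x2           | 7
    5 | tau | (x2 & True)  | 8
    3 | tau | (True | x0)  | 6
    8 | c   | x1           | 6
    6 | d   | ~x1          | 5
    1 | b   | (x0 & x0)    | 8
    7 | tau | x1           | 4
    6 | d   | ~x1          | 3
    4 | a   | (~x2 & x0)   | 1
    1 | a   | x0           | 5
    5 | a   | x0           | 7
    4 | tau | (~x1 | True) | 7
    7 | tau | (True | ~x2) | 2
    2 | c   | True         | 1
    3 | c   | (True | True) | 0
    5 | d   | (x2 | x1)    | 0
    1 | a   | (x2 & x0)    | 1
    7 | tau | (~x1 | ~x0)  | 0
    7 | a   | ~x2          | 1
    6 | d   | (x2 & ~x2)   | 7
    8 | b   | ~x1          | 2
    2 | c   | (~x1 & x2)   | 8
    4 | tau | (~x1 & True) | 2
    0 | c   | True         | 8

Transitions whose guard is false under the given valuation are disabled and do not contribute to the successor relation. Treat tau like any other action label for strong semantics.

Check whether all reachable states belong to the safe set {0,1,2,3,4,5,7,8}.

Allowed set {0,1,2,3,4,5,7,8}
Reachable = {0,6,8}
  0: ok
  6: outside
  8: ok
counterexample path to 6: c·b

Answer: INVARIANT VIOLATED at state 6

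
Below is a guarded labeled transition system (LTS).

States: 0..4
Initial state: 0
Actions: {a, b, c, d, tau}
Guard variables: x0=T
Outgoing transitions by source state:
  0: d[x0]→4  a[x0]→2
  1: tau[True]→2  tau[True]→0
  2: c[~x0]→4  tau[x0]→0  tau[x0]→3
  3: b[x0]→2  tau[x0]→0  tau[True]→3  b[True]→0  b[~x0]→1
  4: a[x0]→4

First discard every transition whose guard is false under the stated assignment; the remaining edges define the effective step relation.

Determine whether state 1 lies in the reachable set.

Guard filter leaves 11 enabled edge(s).
Layer 0: {0}
Layer 1: {2,4}  now seen {0,2,4}
Layer 2: {3}  now seen {0,2,3,4}
R = {0,2,3,4}

Answer: UNREACHABLE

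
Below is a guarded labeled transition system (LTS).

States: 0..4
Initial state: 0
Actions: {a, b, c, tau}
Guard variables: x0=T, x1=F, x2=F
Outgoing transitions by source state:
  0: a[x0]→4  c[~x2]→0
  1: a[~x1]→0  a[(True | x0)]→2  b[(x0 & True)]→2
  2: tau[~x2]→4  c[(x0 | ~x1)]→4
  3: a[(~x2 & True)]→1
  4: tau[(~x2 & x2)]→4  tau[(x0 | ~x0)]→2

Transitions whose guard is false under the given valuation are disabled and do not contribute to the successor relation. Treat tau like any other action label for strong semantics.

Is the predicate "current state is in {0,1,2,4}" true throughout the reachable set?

Answer: INVARIANT HOLDS

Trace:
Allowed set {0,1,2,4}
Reachable = {0,2,4}
  0: safe
  2: safe
  4: safe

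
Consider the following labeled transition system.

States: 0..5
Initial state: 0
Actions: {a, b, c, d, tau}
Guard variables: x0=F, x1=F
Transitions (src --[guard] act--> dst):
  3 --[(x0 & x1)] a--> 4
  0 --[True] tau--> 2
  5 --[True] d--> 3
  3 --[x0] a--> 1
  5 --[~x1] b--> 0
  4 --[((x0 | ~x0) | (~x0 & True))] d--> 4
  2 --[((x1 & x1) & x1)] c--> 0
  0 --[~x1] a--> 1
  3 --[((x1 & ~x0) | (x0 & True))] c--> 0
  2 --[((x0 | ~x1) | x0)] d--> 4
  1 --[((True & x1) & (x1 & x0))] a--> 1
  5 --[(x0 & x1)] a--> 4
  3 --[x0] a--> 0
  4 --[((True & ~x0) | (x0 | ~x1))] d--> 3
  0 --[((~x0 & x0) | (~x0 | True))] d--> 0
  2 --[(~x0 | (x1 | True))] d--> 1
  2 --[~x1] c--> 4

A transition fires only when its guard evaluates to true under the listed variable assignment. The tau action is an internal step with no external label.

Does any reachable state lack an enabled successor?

Answer: DEADLOCK at state 1

Trace:
Reachable = {0,1,2,3,4}
  0: a→1  d→0  tau→2  [deg 3]
  1: ∅  [deadlock]
  2: c→4  d→1  d→4  [deg 3]
  3: ∅  [deadlock]
  4: d→3  d→4  [deg 2]
Path to 1: a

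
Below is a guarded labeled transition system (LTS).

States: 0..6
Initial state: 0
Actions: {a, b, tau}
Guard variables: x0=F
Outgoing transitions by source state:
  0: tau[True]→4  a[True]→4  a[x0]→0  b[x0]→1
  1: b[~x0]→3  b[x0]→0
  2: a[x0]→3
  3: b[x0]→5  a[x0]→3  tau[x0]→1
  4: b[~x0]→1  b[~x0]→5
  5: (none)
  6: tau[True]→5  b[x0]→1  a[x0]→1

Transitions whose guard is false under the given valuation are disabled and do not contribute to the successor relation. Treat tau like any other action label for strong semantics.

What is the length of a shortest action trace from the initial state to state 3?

Answer: 3

Analysis:
Layered search for 3:
  Layer 0: {0}
  Layer 1: {4}
  Layer 2: {1,5}
  Layer 3: {3}
depth(3)=3, e.g. a·b·b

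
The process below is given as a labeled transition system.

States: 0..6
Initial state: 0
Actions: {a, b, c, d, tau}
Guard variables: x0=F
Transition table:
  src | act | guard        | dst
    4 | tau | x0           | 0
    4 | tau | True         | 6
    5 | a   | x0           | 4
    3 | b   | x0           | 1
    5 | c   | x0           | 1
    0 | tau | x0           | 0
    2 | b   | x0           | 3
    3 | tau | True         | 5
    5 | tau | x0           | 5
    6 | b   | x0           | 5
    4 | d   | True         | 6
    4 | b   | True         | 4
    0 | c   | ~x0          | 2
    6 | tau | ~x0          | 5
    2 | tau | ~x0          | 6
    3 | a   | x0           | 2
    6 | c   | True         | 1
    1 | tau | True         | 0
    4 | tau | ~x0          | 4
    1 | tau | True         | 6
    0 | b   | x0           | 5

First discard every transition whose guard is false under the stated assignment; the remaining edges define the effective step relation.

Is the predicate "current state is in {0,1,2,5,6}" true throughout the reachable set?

Safe = {0,1,2,5,6}
Reach set: {0,1,2,5,6}
  0: ✓
  1: ✓
  2: ✓
  5: ✓
  6: ✓

Answer: INVARIANT HOLDS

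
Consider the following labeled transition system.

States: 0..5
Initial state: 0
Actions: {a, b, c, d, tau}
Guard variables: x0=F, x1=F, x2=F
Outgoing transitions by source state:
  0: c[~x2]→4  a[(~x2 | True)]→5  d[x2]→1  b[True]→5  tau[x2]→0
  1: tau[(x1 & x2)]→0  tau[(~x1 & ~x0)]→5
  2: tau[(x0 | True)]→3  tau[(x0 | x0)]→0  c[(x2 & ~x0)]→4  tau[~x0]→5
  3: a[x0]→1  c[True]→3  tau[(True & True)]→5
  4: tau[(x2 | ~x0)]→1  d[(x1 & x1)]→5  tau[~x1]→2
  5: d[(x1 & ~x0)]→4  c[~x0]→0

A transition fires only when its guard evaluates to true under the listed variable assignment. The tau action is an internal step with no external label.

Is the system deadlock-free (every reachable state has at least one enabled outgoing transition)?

Answer: DEADLOCK-FREE

Analysis:
Reach set: {0,1,2,3,4,5}
  0: a→5  b→5  c→4  [3 out]
  1: tau→5  [1 out]
  2: tau→3  tau→5  [2 out]
  3: c→3  tau→5  [2 out]
  4: tau→1  tau→2  [2 out]
  5: c→0  [1 out]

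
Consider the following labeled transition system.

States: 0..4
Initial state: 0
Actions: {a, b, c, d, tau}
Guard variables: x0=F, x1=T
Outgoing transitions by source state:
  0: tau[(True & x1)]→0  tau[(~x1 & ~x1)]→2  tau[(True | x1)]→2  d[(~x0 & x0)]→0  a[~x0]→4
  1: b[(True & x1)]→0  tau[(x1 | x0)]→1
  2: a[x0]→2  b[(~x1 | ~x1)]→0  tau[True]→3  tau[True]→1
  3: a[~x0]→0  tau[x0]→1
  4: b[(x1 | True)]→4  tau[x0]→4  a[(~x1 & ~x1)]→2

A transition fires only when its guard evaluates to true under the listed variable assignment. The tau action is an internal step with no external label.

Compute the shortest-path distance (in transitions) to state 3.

Layered search for 3:
  L0 = {0}
  L1 = {2,4}
  L2 = {1,3}
first hit 3 at d=2 via tau·tau

Answer: 2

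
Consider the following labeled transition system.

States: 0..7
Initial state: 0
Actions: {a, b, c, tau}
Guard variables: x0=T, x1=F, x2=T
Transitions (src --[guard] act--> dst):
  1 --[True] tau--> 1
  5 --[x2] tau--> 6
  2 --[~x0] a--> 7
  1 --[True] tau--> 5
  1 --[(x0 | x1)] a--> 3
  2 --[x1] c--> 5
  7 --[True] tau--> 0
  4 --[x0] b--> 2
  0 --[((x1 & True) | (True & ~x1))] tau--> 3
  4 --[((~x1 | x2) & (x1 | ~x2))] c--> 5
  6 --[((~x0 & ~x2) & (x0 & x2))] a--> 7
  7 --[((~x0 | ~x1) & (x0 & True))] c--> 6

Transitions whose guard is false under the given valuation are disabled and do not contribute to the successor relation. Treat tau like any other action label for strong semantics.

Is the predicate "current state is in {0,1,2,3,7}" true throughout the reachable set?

Inv-set: {0,1,2,3,7}
Reachable = {0,3}
  0: ok
  3: ok

Answer: INVARIANT HOLDS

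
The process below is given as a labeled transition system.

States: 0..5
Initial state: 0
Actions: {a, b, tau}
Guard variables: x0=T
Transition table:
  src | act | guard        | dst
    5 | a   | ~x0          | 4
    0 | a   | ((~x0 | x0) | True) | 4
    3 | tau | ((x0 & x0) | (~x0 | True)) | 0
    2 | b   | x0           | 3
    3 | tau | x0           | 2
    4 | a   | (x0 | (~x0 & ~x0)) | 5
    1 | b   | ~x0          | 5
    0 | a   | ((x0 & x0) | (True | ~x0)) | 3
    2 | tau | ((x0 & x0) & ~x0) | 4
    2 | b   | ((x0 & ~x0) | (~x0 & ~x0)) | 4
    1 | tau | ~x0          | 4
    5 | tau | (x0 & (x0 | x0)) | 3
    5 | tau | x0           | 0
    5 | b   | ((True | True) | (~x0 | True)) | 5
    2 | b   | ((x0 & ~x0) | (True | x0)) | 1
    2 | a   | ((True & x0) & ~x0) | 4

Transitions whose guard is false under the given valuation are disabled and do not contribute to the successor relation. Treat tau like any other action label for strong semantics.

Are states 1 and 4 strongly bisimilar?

Compute ~ classes (split until stable):
  round 0: {{0,1,2,3,4,5}}
  round 1: {{0,4},{1},{2},{3},{5}}
  round 2: {{0},{1},{2},{3},{4},{5}}
stable after 3 split(s): 6 block(s)
1∈{1}, 4∈{4}

Answer: NOT BISIMILAR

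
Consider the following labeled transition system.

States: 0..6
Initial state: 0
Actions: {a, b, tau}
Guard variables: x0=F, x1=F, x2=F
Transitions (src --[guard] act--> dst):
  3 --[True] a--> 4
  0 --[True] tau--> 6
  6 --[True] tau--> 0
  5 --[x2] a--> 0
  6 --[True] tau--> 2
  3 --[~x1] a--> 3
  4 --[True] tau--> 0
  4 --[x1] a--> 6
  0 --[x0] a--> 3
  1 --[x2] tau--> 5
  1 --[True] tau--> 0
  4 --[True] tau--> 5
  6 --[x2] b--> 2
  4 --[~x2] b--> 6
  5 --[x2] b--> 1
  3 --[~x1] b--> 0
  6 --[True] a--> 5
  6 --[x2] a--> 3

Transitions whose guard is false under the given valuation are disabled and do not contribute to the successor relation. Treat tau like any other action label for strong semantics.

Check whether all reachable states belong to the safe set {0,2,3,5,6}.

Safe = {0,2,3,5,6}
R = {0,2,5,6}
  0: ✓
  2: ✓
  5: ✓
  6: ✓

Answer: INVARIANT HOLDS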